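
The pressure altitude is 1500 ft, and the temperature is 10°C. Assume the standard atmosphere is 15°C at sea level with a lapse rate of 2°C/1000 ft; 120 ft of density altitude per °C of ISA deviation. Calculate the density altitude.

ISA temperature at 1500 ft = 15 − 2 × (1500/1000) = 12°C.
ISA deviation = 10 − 12 = -2°C.
Density altitude = 1500 + 120 × (-2) = 1500 + (-240) = 1260 ft.

1260 ft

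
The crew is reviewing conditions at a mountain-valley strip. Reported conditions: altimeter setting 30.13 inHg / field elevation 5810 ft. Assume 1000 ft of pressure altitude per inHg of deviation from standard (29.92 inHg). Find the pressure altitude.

5600 ft

Pressure correction = (29.92 − 30.13) × 1000 = -210 ft.
Pressure altitude = 5810 + (-210) = 5600 ft.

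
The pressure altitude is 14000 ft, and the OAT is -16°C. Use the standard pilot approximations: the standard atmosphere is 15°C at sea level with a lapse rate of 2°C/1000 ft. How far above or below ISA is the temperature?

ISA-3°C

ISA temperature at 14000 ft = 15 − 2 × (14000/1000) = -13°C.
Deviation = OAT − ISA = -16 − (-13) = -3°C.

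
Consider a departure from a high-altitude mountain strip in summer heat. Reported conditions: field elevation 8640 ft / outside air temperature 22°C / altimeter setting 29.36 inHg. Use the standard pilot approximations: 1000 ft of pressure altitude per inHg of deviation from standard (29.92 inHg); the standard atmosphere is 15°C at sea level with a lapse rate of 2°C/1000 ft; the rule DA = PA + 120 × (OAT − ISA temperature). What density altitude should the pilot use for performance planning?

Pressure altitude = 8640 + (29.92 − 29.36) × 1000 = 8640 + (+560) = 9200 ft.
ISA temperature at 9200 ft = 15 − 2 × (9200/1000) = -3.4°C.
ISA deviation = 22 − (-3.4) = +25.4°C.
Density altitude = 9200 + 120 × (25.4) = 12248 ft.

12248 ft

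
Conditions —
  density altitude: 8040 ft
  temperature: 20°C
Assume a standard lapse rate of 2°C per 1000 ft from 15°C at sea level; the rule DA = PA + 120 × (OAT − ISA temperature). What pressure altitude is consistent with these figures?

6000 ft

DA = PA + 120 × (OAT − (15 − 2·PA/1000)) = PA + 120·OAT − 1800 + 0.24·PA = 1.24·PA + 120·OAT − 1800.
So 1.24·PA = 8040 − 120 × 20 + 1800 = 7440.
PA = 7440 / 1.24 = 6000 ft.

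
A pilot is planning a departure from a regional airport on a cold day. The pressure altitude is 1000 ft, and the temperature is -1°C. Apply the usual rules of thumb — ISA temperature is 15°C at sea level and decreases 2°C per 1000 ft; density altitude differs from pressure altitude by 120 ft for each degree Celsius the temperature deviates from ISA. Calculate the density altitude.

-680 ft

ISA temperature at 1000 ft = 15 − 2 × (1000/1000) = 13°C.
ISA deviation = -1 − 13 = -14°C.
Density altitude = 1000 + 120 × (-14) = 1000 + (-1680) = -680 ft.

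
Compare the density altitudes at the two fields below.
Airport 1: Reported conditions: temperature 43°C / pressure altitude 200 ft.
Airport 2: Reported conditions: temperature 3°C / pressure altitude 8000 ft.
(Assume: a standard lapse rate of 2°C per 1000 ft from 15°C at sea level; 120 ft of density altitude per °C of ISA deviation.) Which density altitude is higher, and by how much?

Airport 1: ISA temp = 14.6°C, deviation +28.4°C, DA = 200 + 120 × 28.4 = 3608 ft.
Airport 2: ISA temp = -1°C, deviation +4°C, DA = 8000 + 120 × 4 = 8480 ft.
Airport 2 is higher by 8480 − 3608 = 4872 ft.

Airport 2 by 4872 ft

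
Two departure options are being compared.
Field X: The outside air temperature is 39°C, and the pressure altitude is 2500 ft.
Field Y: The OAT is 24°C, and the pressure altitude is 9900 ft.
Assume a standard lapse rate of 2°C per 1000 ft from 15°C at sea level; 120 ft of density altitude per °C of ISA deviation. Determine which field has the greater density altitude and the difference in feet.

Field X: ISA temp = 10°C, deviation +29°C, DA = 2500 + 120 × 29 = 5980 ft.
Field Y: ISA temp = -4.8°C, deviation +28.8°C, DA = 9900 + 120 × 28.8 = 13356 ft.
Field Y is higher by 13356 − 5980 = 7376 ft.

Field Y by 7376 ft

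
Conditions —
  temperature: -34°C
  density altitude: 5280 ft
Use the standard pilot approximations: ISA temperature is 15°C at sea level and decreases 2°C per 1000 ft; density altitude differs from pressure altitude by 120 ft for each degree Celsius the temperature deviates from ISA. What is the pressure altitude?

9000 ft

DA = PA + 120 × (OAT − (15 − 2·PA/1000)) = PA + 120·OAT − 1800 + 0.24·PA = 1.24·PA + 120·OAT − 1800.
So 1.24·PA = 5280 − 120 × (-34) + 1800 = 11160.
PA = 11160 / 1.24 = 9000 ft.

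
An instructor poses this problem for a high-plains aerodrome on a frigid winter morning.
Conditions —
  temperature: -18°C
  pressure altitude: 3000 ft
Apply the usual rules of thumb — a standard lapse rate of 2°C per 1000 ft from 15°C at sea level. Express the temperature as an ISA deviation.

ISA-27°C

ISA temperature at 3000 ft = 15 − 2 × (3000/1000) = 9°C.
Deviation = OAT − ISA = -18 − 9 = -27°C.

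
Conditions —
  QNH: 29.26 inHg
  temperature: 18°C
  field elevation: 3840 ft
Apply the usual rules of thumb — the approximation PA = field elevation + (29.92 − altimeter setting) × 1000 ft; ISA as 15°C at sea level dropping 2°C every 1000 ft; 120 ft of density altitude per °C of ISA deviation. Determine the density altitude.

5940 ft

Pressure altitude = 3840 + (29.92 − 29.26) × 1000 = 3840 + (+660) = 4500 ft.
ISA temperature at 4500 ft = 15 − 2 × (4500/1000) = 6°C.
ISA deviation = 18 − 6 = +12°C.
Density altitude = 4500 + 120 × (12) = 5940 ft.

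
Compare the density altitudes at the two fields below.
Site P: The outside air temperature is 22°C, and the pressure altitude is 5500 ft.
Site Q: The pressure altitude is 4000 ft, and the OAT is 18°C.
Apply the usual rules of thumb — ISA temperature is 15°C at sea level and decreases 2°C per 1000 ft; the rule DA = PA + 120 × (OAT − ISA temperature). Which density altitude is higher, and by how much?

Site P: ISA temp = 4°C, deviation +18°C, DA = 5500 + 120 × 18 = 7660 ft.
Site Q: ISA temp = 7°C, deviation +11°C, DA = 4000 + 120 × 11 = 5320 ft.
Site P is higher by 7660 − 5320 = 2340 ft.

Site P by 2340 ft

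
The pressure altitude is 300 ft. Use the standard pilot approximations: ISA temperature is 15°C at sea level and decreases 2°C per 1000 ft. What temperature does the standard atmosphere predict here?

14.4°C

ISA temperature = 15 − 2 × (300/1000) = 15 − 0.6 = 14.4°C.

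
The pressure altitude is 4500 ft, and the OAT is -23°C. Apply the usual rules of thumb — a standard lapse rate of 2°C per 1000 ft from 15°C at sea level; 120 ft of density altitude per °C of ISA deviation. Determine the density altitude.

1020 ft

ISA temperature at 4500 ft = 15 − 2 × (4500/1000) = 6°C.
ISA deviation = -23 − 6 = -29°C.
Density altitude = 4500 + 120 × (-29) = 4500 + (-3480) = 1020 ft.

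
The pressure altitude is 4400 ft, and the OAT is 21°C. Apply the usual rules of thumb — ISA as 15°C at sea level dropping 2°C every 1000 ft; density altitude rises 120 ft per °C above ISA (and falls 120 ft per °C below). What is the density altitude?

ISA temperature at 4400 ft = 15 − 2 × (4400/1000) = 6.2°C.
ISA deviation = 21 − 6.2 = +14.8°C.
Density altitude = 4400 + 120 × (14.8) = 4400 + (+1776) = 6176 ft.

6176 ft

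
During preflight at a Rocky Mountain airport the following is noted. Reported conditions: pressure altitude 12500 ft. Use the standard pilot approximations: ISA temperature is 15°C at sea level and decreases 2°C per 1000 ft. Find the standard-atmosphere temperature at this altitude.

-10°C

ISA temperature = 15 − 2 × (12500/1000) = 15 − 25 = -10°C.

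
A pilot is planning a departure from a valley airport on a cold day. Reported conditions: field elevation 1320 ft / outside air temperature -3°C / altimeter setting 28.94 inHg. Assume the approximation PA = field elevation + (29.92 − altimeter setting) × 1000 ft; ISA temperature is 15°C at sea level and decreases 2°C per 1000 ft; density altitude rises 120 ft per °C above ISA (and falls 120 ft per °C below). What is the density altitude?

692 ft

Pressure altitude = 1320 + (29.92 − 28.94) × 1000 = 1320 + (+980) = 2300 ft.
ISA temperature at 2300 ft = 15 − 2 × (2300/1000) = 10.4°C.
ISA deviation = -3 − 10.4 = -13.4°C.
Density altitude = 2300 + 120 × (-13.4) = 692 ft.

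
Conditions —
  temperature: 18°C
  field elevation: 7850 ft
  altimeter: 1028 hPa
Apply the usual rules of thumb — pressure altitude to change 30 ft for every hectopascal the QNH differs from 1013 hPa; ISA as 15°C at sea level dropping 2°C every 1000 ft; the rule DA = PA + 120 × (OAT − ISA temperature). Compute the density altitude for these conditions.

9536 ft

Pressure altitude = 7850 + (1013 − 1028) × 30 = 7850 + (-450) = 7400 ft.
ISA temperature at 7400 ft = 15 − 2 × (7400/1000) = 0.2°C.
ISA deviation = 18 − 0.2 = +17.8°C.
Density altitude = 7400 + 120 × (17.8) = 9536 ft.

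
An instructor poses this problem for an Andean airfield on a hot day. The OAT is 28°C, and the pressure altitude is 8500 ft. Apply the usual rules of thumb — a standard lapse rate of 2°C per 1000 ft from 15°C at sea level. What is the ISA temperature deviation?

ISA temperature at 8500 ft = 15 − 2 × (8500/1000) = -2°C.
Deviation = OAT − ISA = 28 − (-2) = +30°C.

ISA+30°C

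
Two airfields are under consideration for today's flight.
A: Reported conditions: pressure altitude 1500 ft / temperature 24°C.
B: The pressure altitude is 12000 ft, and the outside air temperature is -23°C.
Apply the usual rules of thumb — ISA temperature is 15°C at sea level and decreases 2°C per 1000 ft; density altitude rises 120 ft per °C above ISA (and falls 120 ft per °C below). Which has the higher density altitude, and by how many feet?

A: ISA temp = 12°C, deviation +12°C, DA = 1500 + 120 × 12 = 2940 ft.
B: ISA temp = -9°C, deviation -14°C, DA = 12000 + 120 × (-14) = 10320 ft.
B is higher by 10320 − 2940 = 7380 ft.

B by 7380 ft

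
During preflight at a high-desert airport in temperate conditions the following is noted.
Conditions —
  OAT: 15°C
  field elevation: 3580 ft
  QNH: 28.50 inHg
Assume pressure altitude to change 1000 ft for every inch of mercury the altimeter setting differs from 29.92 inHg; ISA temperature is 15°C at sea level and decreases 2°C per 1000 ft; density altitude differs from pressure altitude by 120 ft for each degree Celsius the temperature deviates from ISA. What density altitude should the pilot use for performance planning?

Pressure altitude = 3580 + (29.92 − 28.50) × 1000 = 3580 + (+1420) = 5000 ft.
ISA temperature at 5000 ft = 15 − 2 × (5000/1000) = 5°C.
ISA deviation = 15 − 5 = +10°C.
Density altitude = 5000 + 120 × (10) = 6200 ft.

6200 ft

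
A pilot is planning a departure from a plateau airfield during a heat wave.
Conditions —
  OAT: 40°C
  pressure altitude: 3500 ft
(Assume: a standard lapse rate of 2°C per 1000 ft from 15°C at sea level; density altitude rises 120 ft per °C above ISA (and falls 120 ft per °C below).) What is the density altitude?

7340 ft

ISA temperature at 3500 ft = 15 − 2 × (3500/1000) = 8°C.
ISA deviation = 40 − 8 = +32°C.
Density altitude = 3500 + 120 × (32) = 3500 + (+3840) = 7340 ft.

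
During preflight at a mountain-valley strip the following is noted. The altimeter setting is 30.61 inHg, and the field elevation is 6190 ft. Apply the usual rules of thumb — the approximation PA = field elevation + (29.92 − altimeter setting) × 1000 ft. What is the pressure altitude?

Pressure correction = (29.92 − 30.61) × 1000 = -690 ft.
Pressure altitude = 6190 + (-690) = 5500 ft.

5500 ft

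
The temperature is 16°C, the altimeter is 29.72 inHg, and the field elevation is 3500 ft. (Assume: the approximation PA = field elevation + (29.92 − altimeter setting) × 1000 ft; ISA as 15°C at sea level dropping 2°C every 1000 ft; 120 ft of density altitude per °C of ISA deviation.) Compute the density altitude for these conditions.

4708 ft

Pressure altitude = 3500 + (29.92 − 29.72) × 1000 = 3500 + (+200) = 3700 ft.
ISA temperature at 3700 ft = 15 − 2 × (3700/1000) = 7.6°C.
ISA deviation = 16 − 7.6 = +8.4°C.
Density altitude = 3700 + 120 × (8.4) = 4708 ft.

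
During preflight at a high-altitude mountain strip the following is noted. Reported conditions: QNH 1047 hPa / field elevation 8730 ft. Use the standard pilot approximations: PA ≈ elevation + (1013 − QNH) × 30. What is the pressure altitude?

Pressure correction = (1013 − 1047) × 30 = -1020 ft.
Pressure altitude = 8730 + (-1020) = 7710 ft.

7710 ft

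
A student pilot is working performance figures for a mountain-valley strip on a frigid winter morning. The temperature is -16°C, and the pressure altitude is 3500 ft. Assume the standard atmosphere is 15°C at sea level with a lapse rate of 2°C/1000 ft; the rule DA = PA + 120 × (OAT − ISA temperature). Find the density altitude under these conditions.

ISA temperature at 3500 ft = 15 − 2 × (3500/1000) = 8°C.
ISA deviation = -16 − 8 = -24°C.
Density altitude = 3500 + 120 × (-24) = 3500 + (-2880) = 620 ft.

620 ft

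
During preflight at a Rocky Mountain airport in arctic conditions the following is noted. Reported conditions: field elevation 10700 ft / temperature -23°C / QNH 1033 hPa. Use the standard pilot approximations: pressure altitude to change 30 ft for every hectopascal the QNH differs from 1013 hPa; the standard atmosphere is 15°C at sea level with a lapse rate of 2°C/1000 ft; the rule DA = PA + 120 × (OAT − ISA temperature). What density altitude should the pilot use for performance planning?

7964 ft

Pressure altitude = 10700 + (1013 − 1033) × 30 = 10700 + (-600) = 10100 ft.
ISA temperature at 10100 ft = 15 − 2 × (10100/1000) = -5.2°C.
ISA deviation = -23 − (-5.2) = -17.8°C.
Density altitude = 10100 + 120 × (-17.8) = 7964 ft.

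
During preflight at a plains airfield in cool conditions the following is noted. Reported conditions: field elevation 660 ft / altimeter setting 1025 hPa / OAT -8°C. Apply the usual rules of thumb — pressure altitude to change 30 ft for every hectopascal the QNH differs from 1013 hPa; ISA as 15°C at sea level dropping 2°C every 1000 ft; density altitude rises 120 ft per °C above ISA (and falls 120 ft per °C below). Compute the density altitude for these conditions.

-2388 ft

Pressure altitude = 660 + (1013 − 1025) × 30 = 660 + (-360) = 300 ft.
ISA temperature at 300 ft = 15 − 2 × (300/1000) = 14.4°C.
ISA deviation = -8 − 14.4 = -22.4°C.
Density altitude = 300 + 120 × (-22.4) = -2388 ft.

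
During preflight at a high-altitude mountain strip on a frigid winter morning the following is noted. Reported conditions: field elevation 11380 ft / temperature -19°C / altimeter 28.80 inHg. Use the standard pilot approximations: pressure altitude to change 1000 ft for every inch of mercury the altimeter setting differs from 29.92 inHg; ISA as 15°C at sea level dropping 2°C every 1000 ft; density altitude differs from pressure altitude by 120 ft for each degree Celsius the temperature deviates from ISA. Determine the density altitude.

Pressure altitude = 11380 + (29.92 − 28.80) × 1000 = 11380 + (+1120) = 12500 ft.
ISA temperature at 12500 ft = 15 − 2 × (12500/1000) = -10°C.
ISA deviation = -19 − (-10) = -9°C.
Density altitude = 12500 + 120 × (-9) = 11420 ft.

11420 ft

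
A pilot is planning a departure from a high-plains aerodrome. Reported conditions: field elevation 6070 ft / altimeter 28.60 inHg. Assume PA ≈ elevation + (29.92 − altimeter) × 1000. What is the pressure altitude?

Pressure correction = (29.92 − 28.60) × 1000 = +1320 ft.
Pressure altitude = 6070 + (+1320) = 7390 ft.

7390 ft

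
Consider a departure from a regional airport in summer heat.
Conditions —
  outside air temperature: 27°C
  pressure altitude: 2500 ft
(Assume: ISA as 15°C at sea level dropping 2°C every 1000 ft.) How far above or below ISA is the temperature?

ISA temperature at 2500 ft = 15 − 2 × (2500/1000) = 10°C.
Deviation = OAT − ISA = 27 − 10 = +17°C.

ISA+17°C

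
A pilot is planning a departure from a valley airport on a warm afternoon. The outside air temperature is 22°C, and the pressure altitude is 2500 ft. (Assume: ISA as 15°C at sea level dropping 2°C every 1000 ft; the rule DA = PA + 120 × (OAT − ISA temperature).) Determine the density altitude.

ISA temperature at 2500 ft = 15 − 2 × (2500/1000) = 10°C.
ISA deviation = 22 − 10 = +12°C.
Density altitude = 2500 + 120 × (12) = 2500 + (+1440) = 3940 ft.

3940 ft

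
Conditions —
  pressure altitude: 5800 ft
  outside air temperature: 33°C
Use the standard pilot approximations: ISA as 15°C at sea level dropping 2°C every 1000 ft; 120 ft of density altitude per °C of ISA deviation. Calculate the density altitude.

ISA temperature at 5800 ft = 15 − 2 × (5800/1000) = 3.4°C.
ISA deviation = 33 − 3.4 = +29.6°C.
Density altitude = 5800 + 120 × (29.6) = 5800 + (+3552) = 9352 ft.

9352 ft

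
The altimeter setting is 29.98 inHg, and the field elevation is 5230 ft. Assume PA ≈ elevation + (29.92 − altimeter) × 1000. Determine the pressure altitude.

5170 ft

Pressure correction = (29.92 − 29.98) × 1000 = -60 ft.
Pressure altitude = 5230 + (-60) = 5170 ft.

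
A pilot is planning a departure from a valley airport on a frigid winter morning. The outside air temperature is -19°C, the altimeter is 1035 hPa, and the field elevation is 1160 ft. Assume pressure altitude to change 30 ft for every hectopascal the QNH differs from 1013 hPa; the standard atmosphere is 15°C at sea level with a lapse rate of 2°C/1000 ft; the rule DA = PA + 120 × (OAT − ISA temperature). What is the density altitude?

-3460 ft

Pressure altitude = 1160 + (1013 − 1035) × 30 = 1160 + (-660) = 500 ft.
ISA temperature at 500 ft = 15 − 2 × (500/1000) = 14°C.
ISA deviation = -19 − 14 = -33°C.
Density altitude = 500 + 120 × (-33) = -3460 ft.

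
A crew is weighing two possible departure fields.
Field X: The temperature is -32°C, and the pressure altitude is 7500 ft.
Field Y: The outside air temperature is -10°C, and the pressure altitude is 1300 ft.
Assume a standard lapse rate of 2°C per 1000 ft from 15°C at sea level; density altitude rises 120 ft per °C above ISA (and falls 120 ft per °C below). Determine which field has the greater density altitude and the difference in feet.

Field X by 5048 ft

Field X: ISA temp = 0°C, deviation -32°C, DA = 7500 + 120 × (-32) = 3660 ft.
Field Y: ISA temp = 12.4°C, deviation -22.4°C, DA = 1300 + 120 × (-22.4) = -1388 ft.
Field X is higher by 3660 − (-1388) = 5048 ft.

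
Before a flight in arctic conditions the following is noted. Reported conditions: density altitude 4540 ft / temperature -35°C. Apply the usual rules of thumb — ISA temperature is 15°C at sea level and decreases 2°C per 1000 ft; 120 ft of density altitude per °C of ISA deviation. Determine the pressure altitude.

8500 ft

DA = PA + 120 × (OAT − (15 − 2·PA/1000)) = PA + 120·OAT − 1800 + 0.24·PA = 1.24·PA + 120·OAT − 1800.
So 1.24·PA = 4540 − 120 × (-35) + 1800 = 10540.
PA = 10540 / 1.24 = 8500 ft.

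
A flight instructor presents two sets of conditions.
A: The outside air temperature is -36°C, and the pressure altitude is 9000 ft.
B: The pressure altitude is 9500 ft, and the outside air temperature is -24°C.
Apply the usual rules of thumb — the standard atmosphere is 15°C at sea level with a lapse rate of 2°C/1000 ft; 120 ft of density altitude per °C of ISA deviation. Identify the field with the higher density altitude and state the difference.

B by 2060 ft

A: ISA temp = -3°C, deviation -33°C, DA = 9000 + 120 × (-33) = 5040 ft.
B: ISA temp = -4°C, deviation -20°C, DA = 9500 + 120 × (-20) = 7100 ft.
B is higher by 7100 − 5040 = 2060 ft.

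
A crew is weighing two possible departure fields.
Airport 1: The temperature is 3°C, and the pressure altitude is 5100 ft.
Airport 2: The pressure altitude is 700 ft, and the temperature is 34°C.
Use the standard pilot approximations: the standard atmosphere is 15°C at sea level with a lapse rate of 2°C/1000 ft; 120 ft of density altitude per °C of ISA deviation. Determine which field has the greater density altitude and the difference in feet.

Airport 1: ISA temp = 4.8°C, deviation -1.8°C, DA = 5100 + 120 × (-1.8) = 4884 ft.
Airport 2: ISA temp = 13.6°C, deviation +20.4°C, DA = 700 + 120 × 20.4 = 3148 ft.
Airport 1 is higher by 4884 − 3148 = 1736 ft.

Airport 1 by 1736 ft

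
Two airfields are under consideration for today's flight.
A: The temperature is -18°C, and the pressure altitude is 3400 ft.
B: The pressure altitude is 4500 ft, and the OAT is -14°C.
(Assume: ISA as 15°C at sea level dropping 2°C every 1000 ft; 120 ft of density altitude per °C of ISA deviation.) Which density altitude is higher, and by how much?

A: ISA temp = 8.2°C, deviation -26.2°C, DA = 3400 + 120 × (-26.2) = 256 ft.
B: ISA temp = 6°C, deviation -20°C, DA = 4500 + 120 × (-20) = 2100 ft.
B is higher by 2100 − 256 = 1844 ft.

B by 1844 ft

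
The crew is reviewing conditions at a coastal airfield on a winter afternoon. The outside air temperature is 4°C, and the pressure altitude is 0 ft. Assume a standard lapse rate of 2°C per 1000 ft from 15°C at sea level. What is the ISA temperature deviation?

ISA temperature at 0 ft = 15 − 2 × (0/1000) = 15°C.
Deviation = OAT − ISA = 4 − 15 = -11°C.

ISA-11°C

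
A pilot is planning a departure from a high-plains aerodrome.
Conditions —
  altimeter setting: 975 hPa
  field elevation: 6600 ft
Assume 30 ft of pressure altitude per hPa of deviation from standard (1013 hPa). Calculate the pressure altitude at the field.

7740 ft

Pressure correction = (1013 − 975) × 30 = +1140 ft.
Pressure altitude = 6600 + (+1140) = 7740 ft.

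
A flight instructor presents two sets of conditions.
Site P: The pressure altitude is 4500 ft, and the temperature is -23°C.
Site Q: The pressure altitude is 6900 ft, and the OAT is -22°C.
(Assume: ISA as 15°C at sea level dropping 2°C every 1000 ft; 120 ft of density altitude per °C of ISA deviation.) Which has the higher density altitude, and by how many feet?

Site P: ISA temp = 6°C, deviation -29°C, DA = 4500 + 120 × (-29) = 1020 ft.
Site Q: ISA temp = 1.2°C, deviation -23.2°C, DA = 6900 + 120 × (-23.2) = 4116 ft.
Site Q is higher by 4116 − 1020 = 3096 ft.

Site Q by 3096 ft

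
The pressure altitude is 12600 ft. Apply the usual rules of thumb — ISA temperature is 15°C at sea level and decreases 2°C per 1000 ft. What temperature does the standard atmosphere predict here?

-10.2°C

ISA temperature = 15 − 2 × (12600/1000) = 15 − 25.2 = -10.2°C.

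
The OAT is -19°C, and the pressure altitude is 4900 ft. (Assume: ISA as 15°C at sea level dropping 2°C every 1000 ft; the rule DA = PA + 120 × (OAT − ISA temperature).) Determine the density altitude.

ISA temperature at 4900 ft = 15 − 2 × (4900/1000) = 5.2°C.
ISA deviation = -19 − 5.2 = -24.2°C.
Density altitude = 4900 + 120 × (-24.2) = 4900 + (-2904) = 1996 ft.

1996 ft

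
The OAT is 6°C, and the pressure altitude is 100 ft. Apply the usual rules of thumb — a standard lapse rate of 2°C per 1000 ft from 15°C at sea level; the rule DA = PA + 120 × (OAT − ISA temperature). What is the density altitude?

ISA temperature at 100 ft = 15 − 2 × (100/1000) = 14.8°C.
ISA deviation = 6 − 14.8 = -8.8°C.
Density altitude = 100 + 120 × (-8.8) = 100 + (-1056) = -956 ft.

-956 ft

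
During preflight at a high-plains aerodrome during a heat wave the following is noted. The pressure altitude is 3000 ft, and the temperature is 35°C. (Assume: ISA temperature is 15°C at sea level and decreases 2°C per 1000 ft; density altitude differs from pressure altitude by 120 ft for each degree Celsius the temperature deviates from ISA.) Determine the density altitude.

ISA temperature at 3000 ft = 15 − 2 × (3000/1000) = 9°C.
ISA deviation = 35 − 9 = +26°C.
Density altitude = 3000 + 120 × (26) = 3000 + (+3120) = 6120 ft.

6120 ft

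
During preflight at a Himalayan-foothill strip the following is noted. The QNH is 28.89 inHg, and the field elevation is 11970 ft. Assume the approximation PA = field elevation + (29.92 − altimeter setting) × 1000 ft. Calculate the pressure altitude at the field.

13000 ft

Pressure correction = (29.92 − 28.89) × 1000 = +1030 ft.
Pressure altitude = 11970 + (+1030) = 13000 ft.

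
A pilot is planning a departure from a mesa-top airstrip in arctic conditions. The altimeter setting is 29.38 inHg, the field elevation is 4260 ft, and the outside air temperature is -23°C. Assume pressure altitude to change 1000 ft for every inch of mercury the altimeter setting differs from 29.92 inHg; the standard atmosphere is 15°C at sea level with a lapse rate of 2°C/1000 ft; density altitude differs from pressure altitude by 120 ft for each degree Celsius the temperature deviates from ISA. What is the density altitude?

1392 ft

Pressure altitude = 4260 + (29.92 − 29.38) × 1000 = 4260 + (+540) = 4800 ft.
ISA temperature at 4800 ft = 15 − 2 × (4800/1000) = 5.4°C.
ISA deviation = -23 − 5.4 = -28.4°C.
Density altitude = 4800 + 120 × (-28.4) = 1392 ft.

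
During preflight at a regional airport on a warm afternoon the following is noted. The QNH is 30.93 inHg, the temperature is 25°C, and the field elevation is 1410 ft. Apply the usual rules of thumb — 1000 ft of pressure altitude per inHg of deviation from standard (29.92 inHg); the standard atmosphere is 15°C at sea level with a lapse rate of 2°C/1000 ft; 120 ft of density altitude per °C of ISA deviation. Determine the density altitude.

1696 ft

Pressure altitude = 1410 + (29.92 − 30.93) × 1000 = 1410 + (-1010) = 400 ft.
ISA temperature at 400 ft = 15 − 2 × (400/1000) = 14.2°C.
ISA deviation = 25 − 14.2 = +10.8°C.
Density altitude = 400 + 120 × (10.8) = 1696 ft.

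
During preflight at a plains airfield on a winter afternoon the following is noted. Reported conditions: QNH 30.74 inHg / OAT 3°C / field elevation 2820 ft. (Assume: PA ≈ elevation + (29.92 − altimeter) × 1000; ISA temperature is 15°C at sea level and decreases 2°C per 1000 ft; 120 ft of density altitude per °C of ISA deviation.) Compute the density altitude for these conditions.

Pressure altitude = 2820 + (29.92 − 30.74) × 1000 = 2820 + (-820) = 2000 ft.
ISA temperature at 2000 ft = 15 − 2 × (2000/1000) = 11°C.
ISA deviation = 3 − 11 = -8°C.
Density altitude = 2000 + 120 × (-8) = 1040 ft.

1040 ft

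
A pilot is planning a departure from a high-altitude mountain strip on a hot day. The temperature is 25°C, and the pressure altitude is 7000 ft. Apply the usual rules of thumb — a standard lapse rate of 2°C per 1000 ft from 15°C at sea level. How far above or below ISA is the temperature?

ISA temperature at 7000 ft = 15 − 2 × (7000/1000) = 1°C.
Deviation = OAT − ISA = 25 − 1 = +24°C.

ISA+24°C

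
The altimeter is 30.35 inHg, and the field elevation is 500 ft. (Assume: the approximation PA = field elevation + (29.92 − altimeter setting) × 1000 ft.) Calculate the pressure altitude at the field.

Pressure correction = (29.92 − 30.35) × 1000 = -430 ft.
Pressure altitude = 500 + (-430) = 70 ft.

70 ft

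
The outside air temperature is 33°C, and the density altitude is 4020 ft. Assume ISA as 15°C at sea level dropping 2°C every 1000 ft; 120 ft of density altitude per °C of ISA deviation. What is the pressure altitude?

1500 ft

DA = PA + 120 × (OAT − (15 − 2·PA/1000)) = PA + 120·OAT − 1800 + 0.24·PA = 1.24·PA + 120·OAT − 1800.
So 1.24·PA = 4020 − 120 × 33 + 1800 = 1860.
PA = 1860 / 1.24 = 1500 ft.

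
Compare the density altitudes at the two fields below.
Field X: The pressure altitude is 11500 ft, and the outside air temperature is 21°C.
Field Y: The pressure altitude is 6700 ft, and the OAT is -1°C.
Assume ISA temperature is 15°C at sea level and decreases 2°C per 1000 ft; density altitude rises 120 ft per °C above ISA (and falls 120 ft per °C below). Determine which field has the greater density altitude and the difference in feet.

Field X: ISA temp = -8°C, deviation +29°C, DA = 11500 + 120 × 29 = 14980 ft.
Field Y: ISA temp = 1.6°C, deviation -2.6°C, DA = 6700 + 120 × (-2.6) = 6388 ft.
Field X is higher by 14980 − 6388 = 8592 ft.

Field X by 8592 ft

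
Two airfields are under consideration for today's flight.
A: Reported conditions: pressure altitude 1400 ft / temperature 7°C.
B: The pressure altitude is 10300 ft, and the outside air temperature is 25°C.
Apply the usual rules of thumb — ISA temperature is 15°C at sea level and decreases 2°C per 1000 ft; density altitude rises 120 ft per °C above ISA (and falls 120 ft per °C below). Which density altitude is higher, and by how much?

B by 13196 ft

A: ISA temp = 12.2°C, deviation -5.2°C, DA = 1400 + 120 × (-5.2) = 776 ft.
B: ISA temp = -5.6°C, deviation +30.6°C, DA = 10300 + 120 × 30.6 = 13972 ft.
B is higher by 13972 − 776 = 13196 ft.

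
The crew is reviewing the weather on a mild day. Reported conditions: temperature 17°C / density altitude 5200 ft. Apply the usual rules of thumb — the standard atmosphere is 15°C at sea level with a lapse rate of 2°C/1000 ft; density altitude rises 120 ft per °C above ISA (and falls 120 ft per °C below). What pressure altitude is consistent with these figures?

4000 ft

DA = PA + 120 × (OAT − (15 − 2·PA/1000)) = PA + 120·OAT − 1800 + 0.24·PA = 1.24·PA + 120·OAT − 1800.
So 1.24·PA = 5200 − 120 × 17 + 1800 = 4960.
PA = 4960 / 1.24 = 4000 ft.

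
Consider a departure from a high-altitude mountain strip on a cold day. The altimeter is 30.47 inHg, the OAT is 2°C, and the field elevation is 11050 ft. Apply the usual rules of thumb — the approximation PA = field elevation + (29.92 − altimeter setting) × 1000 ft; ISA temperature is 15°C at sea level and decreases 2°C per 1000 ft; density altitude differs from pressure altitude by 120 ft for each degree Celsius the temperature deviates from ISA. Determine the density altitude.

11460 ft

Pressure altitude = 11050 + (29.92 − 30.47) × 1000 = 11050 + (-550) = 10500 ft.
ISA temperature at 10500 ft = 15 − 2 × (10500/1000) = -6°C.
ISA deviation = 2 − (-6) = +8°C.
Density altitude = 10500 + 120 × (8) = 11460 ft.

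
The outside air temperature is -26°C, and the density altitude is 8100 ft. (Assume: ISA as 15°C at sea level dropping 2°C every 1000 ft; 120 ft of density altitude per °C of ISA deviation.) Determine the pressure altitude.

DA = PA + 120 × (OAT − (15 − 2·PA/1000)) = PA + 120·OAT − 1800 + 0.24·PA = 1.24·PA + 120·OAT − 1800.
So 1.24·PA = 8100 − 120 × (-26) + 1800 = 13020.
PA = 13020 / 1.24 = 10500 ft.

10500 ft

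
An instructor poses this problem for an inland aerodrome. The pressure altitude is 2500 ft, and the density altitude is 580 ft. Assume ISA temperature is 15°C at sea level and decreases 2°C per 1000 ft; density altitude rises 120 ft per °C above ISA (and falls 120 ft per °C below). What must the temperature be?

Density altitude − pressure altitude = 580 − 2500 = -1920 ft.
At 120 ft/°C that is an ISA deviation of -1920/120 = -16°C.
ISA temperature at 2500 ft = 15 − 2 × (2500/1000) = 10°C.
OAT = ISA + deviation = 10 + (-16) = -6°C.

-6°C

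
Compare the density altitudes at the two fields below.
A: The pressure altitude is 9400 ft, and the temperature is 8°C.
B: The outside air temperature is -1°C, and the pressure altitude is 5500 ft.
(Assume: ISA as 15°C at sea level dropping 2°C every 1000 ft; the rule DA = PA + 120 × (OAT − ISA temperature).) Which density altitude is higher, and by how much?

A by 5916 ft

A: ISA temp = -3.8°C, deviation +11.8°C, DA = 9400 + 120 × 11.8 = 10816 ft.
B: ISA temp = 4°C, deviation -5°C, DA = 5500 + 120 × (-5) = 4900 ft.
A is higher by 10816 − 4900 = 5916 ft.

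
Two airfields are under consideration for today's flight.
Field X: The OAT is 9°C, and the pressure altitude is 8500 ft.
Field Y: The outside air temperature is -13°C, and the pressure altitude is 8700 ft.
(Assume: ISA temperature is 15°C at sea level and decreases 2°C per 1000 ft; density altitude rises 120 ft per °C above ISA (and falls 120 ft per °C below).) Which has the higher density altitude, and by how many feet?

Field X by 2392 ft

Field X: ISA temp = -2°C, deviation +11°C, DA = 8500 + 120 × 11 = 9820 ft.
Field Y: ISA temp = -2.4°C, deviation -10.6°C, DA = 8700 + 120 × (-10.6) = 7428 ft.
Field X is higher by 9820 − 7428 = 2392 ft.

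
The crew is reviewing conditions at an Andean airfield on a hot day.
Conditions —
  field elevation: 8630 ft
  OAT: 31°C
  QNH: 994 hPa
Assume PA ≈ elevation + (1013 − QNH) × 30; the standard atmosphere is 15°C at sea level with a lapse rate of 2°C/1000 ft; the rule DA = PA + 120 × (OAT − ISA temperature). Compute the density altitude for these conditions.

13328 ft

Pressure altitude = 8630 + (1013 − 994) × 30 = 8630 + (+570) = 9200 ft.
ISA temperature at 9200 ft = 15 − 2 × (9200/1000) = -3.4°C.
ISA deviation = 31 − (-3.4) = +34.4°C.
Density altitude = 9200 + 120 × (34.4) = 13328 ft.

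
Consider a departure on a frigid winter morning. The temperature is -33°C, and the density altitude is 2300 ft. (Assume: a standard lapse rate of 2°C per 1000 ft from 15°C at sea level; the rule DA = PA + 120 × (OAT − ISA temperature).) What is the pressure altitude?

6500 ft

DA = PA + 120 × (OAT − (15 − 2·PA/1000)) = PA + 120·OAT − 1800 + 0.24·PA = 1.24·PA + 120·OAT − 1800.
So 1.24·PA = 2300 − 120 × (-33) + 1800 = 8060.
PA = 8060 / 1.24 = 6500 ft.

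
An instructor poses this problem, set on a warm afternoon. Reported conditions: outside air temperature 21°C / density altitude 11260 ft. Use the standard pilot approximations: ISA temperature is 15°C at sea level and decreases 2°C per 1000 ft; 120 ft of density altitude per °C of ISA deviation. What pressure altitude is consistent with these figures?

DA = PA + 120 × (OAT − (15 − 2·PA/1000)) = PA + 120·OAT − 1800 + 0.24·PA = 1.24·PA + 120·OAT − 1800.
So 1.24·PA = 11260 − 120 × 21 + 1800 = 10540.
PA = 10540 / 1.24 = 8500 ft.

8500 ft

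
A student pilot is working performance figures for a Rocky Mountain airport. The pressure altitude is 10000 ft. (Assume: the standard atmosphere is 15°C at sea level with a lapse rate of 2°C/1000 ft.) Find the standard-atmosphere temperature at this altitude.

-5°C

ISA temperature = 15 − 2 × (10000/1000) = 15 − 20 = -5°C.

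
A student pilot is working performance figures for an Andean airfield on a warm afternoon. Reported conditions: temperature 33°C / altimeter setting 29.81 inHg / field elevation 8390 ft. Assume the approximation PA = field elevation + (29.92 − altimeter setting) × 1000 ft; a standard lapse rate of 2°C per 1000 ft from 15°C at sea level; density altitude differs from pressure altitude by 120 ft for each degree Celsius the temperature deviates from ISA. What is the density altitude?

Pressure altitude = 8390 + (29.92 − 29.81) × 1000 = 8390 + (+110) = 8500 ft.
ISA temperature at 8500 ft = 15 − 2 × (8500/1000) = -2°C.
ISA deviation = 33 − (-2) = +35°C.
Density altitude = 8500 + 120 × (35) = 12700 ft.

12700 ft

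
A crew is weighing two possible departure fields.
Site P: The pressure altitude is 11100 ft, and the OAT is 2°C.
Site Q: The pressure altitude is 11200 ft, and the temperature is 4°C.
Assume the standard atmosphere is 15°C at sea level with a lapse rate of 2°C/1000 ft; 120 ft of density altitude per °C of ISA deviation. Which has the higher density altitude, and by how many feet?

Site Q by 364 ft

Site P: ISA temp = -7.2°C, deviation +9.2°C, DA = 11100 + 120 × 9.2 = 12204 ft.
Site Q: ISA temp = -7.4°C, deviation +11.4°C, DA = 11200 + 120 × 11.4 = 12568 ft.
Site Q is higher by 12568 − 12204 = 364 ft.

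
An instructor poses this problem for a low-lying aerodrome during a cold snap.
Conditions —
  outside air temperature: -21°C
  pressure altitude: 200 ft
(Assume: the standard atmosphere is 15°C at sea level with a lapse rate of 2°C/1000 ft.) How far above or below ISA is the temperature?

ISA temperature at 200 ft = 15 − 2 × (200/1000) = 14.6°C.
Deviation = OAT − ISA = -21 − 14.6 = -35.6°C.

ISA-35.6°C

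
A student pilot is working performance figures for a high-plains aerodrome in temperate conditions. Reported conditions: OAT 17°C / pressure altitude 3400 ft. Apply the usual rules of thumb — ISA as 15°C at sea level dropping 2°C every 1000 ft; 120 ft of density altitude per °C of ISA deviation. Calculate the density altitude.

ISA temperature at 3400 ft = 15 − 2 × (3400/1000) = 8.2°C.
ISA deviation = 17 − 8.2 = +8.8°C.
Density altitude = 3400 + 120 × (8.8) = 3400 + (+1056) = 4456 ft.

4456 ft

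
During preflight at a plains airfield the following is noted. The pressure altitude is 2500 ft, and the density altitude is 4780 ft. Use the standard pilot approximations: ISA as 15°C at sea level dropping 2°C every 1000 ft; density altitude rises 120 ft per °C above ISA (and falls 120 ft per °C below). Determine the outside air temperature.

Density altitude − pressure altitude = 4780 − 2500 = +2280 ft.
At 120 ft/°C that is an ISA deviation of 2280/120 = +19°C.
ISA temperature at 2500 ft = 15 − 2 × (2500/1000) = 10°C.
OAT = ISA + deviation = 10 + (+19) = 29°C.

29°C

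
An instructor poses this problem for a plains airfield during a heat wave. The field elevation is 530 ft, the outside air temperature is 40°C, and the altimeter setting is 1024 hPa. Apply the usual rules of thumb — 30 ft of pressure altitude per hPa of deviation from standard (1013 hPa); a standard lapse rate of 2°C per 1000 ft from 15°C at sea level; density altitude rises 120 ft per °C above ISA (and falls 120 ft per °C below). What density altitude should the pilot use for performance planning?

Pressure altitude = 530 + (1013 − 1024) × 30 = 530 + (-330) = 200 ft.
ISA temperature at 200 ft = 15 − 2 × (200/1000) = 14.6°C.
ISA deviation = 40 − 14.6 = +25.4°C.
Density altitude = 200 + 120 × (25.4) = 3248 ft.

3248 ft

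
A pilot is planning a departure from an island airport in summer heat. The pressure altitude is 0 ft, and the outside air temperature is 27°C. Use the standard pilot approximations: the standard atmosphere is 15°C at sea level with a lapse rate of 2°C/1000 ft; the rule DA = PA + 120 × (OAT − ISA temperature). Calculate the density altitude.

1440 ft

ISA temperature at 0 ft = 15 − 2 × (0/1000) = 15°C.
ISA deviation = 27 − 15 = +12°C.
Density altitude = 0 + 120 × (12) = 0 + (+1440) = 1440 ft.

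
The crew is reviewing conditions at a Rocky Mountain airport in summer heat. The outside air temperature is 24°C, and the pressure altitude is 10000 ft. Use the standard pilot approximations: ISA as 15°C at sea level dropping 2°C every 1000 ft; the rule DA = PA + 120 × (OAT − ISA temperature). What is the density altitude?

ISA temperature at 10000 ft = 15 − 2 × (10000/1000) = -5°C.
ISA deviation = 24 − (-5) = +29°C.
Density altitude = 10000 + 120 × (29) = 10000 + (+3480) = 13480 ft.

13480 ft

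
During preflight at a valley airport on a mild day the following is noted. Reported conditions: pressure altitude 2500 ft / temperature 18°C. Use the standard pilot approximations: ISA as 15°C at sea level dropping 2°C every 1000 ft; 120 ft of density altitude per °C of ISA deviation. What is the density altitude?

ISA temperature at 2500 ft = 15 − 2 × (2500/1000) = 10°C.
ISA deviation = 18 − 10 = +8°C.
Density altitude = 2500 + 120 × (8) = 2500 + (+960) = 3460 ft.

3460 ft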